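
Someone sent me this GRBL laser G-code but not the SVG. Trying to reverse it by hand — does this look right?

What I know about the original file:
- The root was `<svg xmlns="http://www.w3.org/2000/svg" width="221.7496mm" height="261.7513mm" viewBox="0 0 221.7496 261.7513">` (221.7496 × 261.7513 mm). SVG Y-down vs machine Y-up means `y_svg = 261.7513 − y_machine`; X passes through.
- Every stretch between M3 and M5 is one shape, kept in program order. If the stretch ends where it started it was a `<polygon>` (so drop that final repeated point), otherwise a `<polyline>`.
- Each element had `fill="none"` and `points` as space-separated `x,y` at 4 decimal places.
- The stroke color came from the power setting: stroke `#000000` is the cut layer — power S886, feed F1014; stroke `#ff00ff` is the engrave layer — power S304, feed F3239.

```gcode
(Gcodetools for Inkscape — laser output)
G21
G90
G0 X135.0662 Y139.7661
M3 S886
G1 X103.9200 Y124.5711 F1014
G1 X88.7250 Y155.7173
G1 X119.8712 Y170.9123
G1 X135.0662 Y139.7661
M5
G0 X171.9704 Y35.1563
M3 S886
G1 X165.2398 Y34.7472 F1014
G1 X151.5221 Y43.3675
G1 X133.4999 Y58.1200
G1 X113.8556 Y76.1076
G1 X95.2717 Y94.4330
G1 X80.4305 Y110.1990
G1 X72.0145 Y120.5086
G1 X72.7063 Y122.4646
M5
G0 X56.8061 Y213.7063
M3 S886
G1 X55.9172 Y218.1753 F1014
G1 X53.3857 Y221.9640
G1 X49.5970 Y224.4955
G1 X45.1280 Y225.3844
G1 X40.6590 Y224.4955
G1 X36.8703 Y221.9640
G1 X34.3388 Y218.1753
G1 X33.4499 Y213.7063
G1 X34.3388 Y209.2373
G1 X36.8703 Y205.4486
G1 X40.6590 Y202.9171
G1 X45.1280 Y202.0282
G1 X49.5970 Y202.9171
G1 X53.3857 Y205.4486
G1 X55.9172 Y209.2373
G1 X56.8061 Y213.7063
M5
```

y_svg = 261.7513 − y_m. Every run uses S886, so all elements get stroke `#000000` (cut).

[1] closed run; points: 135.0662,121.9852 103.9200,137.1802 88.7250,106.0340 119.8712,90.8390

[2] open run; points: 171.9704,226.5950 165.2398,227.0041 151.5221,218.3838 133.4999,203.6313 113.8556,185.6437 95.2717,167.3183 80.4305,151.5523 72.0145,141.2427 72.7063,139.2867

[3] closed run; points: 56.8061,48.0450 55.9172,43.5760 53.3857,39.7873 49.5970,37.2558 45.1280,36.3669 40.6590,37.2558 36.8703,39.7873 34.3388,43.5760 33.4499,48.0450 34.3388,52.5140 36.8703,56.3027 40.6590,58.8342 45.1280,59.7231 49.5970,58.8342 53.3857,56.3027 55.9172,52.5140

<svg xmlns="http://www.w3.org/2000/svg" width="221.7496mm" height="261.7513mm" viewBox="0 0 221.7496 261.7513">
  <polygon points="135.0662,121.9852 103.9200,137.1802 88.7250,106.0340 119.8712,90.8390" fill="none" stroke="#000000"/>
  <polyline points="171.9704,226.5950 165.2398,227.0041 151.5221,218.3838 133.4999,203.6313 113.8556,185.6437 95.2717,167.3183 80.4305,151.5523 72.0145,141.2427 72.7063,139.2867" fill="none" stroke="#000000"/>
  <polygon points="56.8061,48.0450 55.9172,43.5760 53.3857,39.7873 49.5970,37.2558 45.1280,36.3669 40.6590,37.2558 36.8703,39.7873 34.3388,43.5760 33.4499,48.0450 34.3388,52.5140 36.8703,56.3027 40.6590,58.8342 45.1280,59.7231 49.5970,58.8342 53.3857,56.3027 55.9172,52.5140" fill="none" stroke="#000000"/>
</svg>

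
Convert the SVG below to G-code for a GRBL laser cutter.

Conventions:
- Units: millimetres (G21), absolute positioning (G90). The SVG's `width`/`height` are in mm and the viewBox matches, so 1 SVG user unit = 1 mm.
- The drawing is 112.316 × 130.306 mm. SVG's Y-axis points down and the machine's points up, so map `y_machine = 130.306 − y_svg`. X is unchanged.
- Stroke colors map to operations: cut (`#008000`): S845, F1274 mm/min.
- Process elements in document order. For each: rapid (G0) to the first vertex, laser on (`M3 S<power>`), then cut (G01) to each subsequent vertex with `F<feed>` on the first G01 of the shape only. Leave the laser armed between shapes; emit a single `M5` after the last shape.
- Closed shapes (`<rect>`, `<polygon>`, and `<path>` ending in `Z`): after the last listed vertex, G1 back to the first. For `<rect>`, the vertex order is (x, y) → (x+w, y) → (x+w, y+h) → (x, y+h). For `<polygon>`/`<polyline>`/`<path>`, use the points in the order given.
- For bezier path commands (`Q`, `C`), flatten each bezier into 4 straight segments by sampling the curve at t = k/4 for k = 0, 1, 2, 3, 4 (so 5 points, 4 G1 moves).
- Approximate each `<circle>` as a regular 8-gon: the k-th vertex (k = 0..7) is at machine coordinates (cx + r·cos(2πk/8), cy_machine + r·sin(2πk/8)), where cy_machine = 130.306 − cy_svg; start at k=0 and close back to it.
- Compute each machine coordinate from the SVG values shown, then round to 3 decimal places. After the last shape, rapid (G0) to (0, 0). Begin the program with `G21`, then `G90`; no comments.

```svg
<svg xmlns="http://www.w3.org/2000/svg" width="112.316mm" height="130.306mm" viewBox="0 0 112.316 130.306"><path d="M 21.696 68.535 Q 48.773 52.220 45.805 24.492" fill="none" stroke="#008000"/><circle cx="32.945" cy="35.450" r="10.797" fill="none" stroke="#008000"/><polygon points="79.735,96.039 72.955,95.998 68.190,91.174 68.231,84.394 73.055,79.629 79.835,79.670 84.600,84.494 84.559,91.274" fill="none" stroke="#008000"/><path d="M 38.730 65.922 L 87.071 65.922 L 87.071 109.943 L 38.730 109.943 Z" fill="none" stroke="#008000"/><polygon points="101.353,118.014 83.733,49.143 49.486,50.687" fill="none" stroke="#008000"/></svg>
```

viewBox `0 0 112.316 130.306` with mm width/height → 1 unit = 1 mm. Flip: y_m = 130.306 − y_svg.

**Shape 1** — `<path>` quadratic bezier, stroke `#008000` → cut (S845, F1274). Control points (SVG): P0=(21.696,68.535), P1=(48.773,52.220), P2=(45.805,24.492); sampled at t=k/4. Machine vertices: (21.696,61.771) → (33.357,70.642) → (41.262,80.939) → (45.411,92.663) → (45.805,105.814). Open path.

**Shape 2** — `<circle>` circle, stroke `#008000` → cut (S845, F1274). Machine vertices: (43.742,94.856) → (40.580,102.491) → (32.945,105.653) → (25.310,102.491) → (22.148,94.856) → (25.310,87.221) → (32.945,84.059) → (40.580,87.221) → (43.742,94.856). Closed: final G1 returns to the first vertex.

**Shape 3** — `<polygon>` regular polygon, stroke `#008000` → cut (S845, F1274). Machine vertices: (79.735,34.267) → (72.955,34.308) → (68.190,39.132) → (68.231,45.912) → (73.055,50.677) → (79.835,50.636) → (84.600,45.812) → (84.559,39.032) → (79.735,34.267). Closed: final G1 returns to the first vertex.

**Shape 4** — `<path>` rectangle, stroke `#008000` → cut (S845, F1274). Machine vertices: (38.730,64.384) → (87.071,64.384) → (87.071,20.363) → (38.730,20.363) → (38.730,64.384). Closed: final G1 returns to the first vertex.

**Shape 5** — `<polygon>` closed polygon, stroke `#008000` → cut (S845, F1274). Machine vertices: (101.353,12.292) → (83.733,81.163) → (49.486,79.619) → (101.353,12.292). Closed: final G1 returns to the first vertex.

G21
G90
G0 X21.696 Y61.771
M3 S845
G01 X33.357 Y70.642 F1274
G01 X41.262 Y80.939
G01 X45.411 Y92.663
G01 X45.805 Y105.814
G0 X43.742 Y94.856
M3 S845
G01 X40.580 Y102.491 F1274
G01 X32.945 Y105.653
G01 X25.310 Y102.491
G01 X22.148 Y94.856
G01 X25.310 Y87.221
G01 X32.945 Y84.059
G01 X40.580 Y87.221
G01 X43.742 Y94.856
G0 X79.735 Y34.267
M3 S845
G01 X72.955 Y34.308 F1274
G01 X68.190 Y39.132
G01 X68.231 Y45.912
G01 X73.055 Y50.677
G01 X79.835 Y50.636
G01 X84.600 Y45.812
G01 X84.559 Y39.032
G01 X79.735 Y34.267
G0 X38.730 Y64.384
M3 S845
G01 X87.071 Y64.384 F1274
G01 X87.071 Y20.363
G01 X38.730 Y20.363
G01 X38.730 Y64.384
G0 X101.353 Y12.292
M3 S845
G01 X83.733 Y81.163 F1274
G01 X49.486 Y79.619
G01 X101.353 Y12.292
M5
G0 X0.000 Y0.000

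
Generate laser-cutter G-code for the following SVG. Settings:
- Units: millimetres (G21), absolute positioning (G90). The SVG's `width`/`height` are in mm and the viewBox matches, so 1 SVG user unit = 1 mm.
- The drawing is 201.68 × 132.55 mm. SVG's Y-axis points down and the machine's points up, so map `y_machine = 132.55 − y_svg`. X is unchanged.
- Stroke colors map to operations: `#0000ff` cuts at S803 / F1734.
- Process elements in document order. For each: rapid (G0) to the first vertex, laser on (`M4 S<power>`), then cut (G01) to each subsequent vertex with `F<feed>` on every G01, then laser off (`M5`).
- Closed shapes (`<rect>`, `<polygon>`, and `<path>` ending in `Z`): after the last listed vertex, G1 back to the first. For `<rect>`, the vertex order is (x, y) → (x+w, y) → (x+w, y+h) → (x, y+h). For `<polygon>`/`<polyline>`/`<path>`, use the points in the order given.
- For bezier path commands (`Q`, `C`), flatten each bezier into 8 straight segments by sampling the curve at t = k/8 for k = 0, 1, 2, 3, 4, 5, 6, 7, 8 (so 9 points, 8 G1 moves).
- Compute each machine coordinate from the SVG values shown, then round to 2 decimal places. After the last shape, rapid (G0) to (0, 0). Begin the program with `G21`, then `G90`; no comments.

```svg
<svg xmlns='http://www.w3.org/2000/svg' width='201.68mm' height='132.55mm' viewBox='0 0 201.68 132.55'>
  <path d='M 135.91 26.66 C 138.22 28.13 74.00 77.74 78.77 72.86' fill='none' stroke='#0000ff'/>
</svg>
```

viewBox `0 0 201.68 132.55` with mm width/height → 1 unit = 1 mm. Flip: y_m = 132.55 − y_svg.

**Shape 1** — `<path>` cubic bezier, stroke `#0000ff` → cut (S803, F1734). Control points (SVG): P0=(135.91,26.66), P1=(138.22,28.13), P2=(74.00,77.74), P3=(78.77,72.86); sampled at t=k/8. Machine vertices: (135.91,105.89) → (133.92,103.28) → (127.29,97.36) → (117.59,89.34) → (106.42,80.41) → (95.36,71.78) → (86.01,64.64) → (79.95,60.21) → (78.77,59.69). Open path.

G21
G90
G0 X135.91 Y105.89
M4 S803
G01 X133.92 Y103.28 F1734
G01 X127.29 Y97.36 F1734
G01 X117.59 Y89.34 F1734
G01 X106.42 Y80.41 F1734
G01 X95.36 Y71.78 F1734
G01 X86.01 Y64.64 F1734
G01 X79.95 Y60.21 F1734
G01 X78.77 Y59.69 F1734
M5
G0 X0.00 Y0.00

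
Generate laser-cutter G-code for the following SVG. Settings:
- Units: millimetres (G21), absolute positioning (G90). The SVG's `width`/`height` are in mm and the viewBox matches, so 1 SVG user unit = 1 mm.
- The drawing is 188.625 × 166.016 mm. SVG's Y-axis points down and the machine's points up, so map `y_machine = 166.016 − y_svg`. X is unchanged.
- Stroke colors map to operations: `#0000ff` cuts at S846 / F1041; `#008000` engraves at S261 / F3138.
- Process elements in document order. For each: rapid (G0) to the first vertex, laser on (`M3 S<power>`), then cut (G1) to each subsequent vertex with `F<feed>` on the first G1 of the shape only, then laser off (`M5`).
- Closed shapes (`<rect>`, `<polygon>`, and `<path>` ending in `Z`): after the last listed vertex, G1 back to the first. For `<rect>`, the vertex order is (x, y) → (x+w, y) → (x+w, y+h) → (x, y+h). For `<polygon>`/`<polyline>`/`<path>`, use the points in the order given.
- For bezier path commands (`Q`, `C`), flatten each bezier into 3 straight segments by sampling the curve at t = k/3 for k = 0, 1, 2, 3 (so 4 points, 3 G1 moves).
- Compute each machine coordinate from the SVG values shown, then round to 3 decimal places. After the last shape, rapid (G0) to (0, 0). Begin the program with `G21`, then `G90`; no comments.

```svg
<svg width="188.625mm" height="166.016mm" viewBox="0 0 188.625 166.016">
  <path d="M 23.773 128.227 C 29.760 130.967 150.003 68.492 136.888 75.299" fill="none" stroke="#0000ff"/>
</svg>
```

G21
G90
G0 X23.773 Y37.789
M3 S846
G1 X58.674 Y51.806 F1041
G1 X114.721 Y79.411
G1 X136.888 Y90.717
M5
G0 X0.000 Y0.000

1 u = 1 mm; y_m = 166.016 − y.

[1] `<path>` cubic bezier, #0000ff→cut S846 F1041: (23.773,37.789) → (58.674,51.806) → (114.721,79.411) → (136.888,90.717)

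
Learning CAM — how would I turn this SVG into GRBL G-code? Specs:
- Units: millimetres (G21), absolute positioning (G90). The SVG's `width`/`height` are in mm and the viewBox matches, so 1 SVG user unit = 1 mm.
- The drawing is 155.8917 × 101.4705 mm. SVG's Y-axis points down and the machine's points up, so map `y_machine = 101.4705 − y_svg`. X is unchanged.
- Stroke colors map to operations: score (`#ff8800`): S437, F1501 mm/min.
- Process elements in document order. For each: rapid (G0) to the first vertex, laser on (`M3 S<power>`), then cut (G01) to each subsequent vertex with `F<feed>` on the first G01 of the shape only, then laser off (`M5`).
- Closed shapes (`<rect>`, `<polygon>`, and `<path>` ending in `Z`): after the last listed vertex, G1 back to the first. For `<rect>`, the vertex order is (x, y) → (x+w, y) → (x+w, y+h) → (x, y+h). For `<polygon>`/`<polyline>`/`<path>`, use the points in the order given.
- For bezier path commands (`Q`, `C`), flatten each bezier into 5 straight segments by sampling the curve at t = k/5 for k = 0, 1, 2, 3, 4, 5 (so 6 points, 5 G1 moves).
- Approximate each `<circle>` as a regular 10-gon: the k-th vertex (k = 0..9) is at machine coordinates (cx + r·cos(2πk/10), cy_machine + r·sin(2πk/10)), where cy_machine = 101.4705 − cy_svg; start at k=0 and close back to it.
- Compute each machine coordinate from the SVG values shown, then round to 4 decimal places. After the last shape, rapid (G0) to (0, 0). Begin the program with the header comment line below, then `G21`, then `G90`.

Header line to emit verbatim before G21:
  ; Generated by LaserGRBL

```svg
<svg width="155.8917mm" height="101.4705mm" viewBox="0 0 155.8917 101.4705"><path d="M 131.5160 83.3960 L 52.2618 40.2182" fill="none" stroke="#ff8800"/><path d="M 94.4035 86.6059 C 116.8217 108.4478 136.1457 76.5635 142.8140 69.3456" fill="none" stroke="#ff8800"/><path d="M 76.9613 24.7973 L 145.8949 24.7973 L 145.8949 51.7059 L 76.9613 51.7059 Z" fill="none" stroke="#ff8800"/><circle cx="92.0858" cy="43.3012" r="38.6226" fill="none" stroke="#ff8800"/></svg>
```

1 u = 1 mm; y_m = 101.4705 − y.

[1] `<path>` line segment, #ff8800→score S437 F1501: (131.5160,18.0745) → (52.2618,61.2523)

[2] `<path>` cubic bezier, #ff8800→score S437 F1501: (94.4035,14.8646) → (107.4066,7.5795) → (119.2082,9.4258) → (129.3492,16.6407) → (137.3708,25.4613) → (142.8140,32.1249)

[3] `<path>` rectangle, #ff8800→score S437 F1501: (76.9613,76.6732) → (145.8949,76.6732) → (145.8949,49.7646) → (76.9613,49.7646) → (76.9613,76.6732) (closed)

[4] `<circle>` circle, #ff8800→score S437 F1501: (130.7084,58.1693) → (123.3321,80.8711) → (104.0208,94.9016) → (80.1508,94.9016) → (60.8395,80.8711) → (53.4632,58.1693) → (60.8395,35.4675) → (80.1508,21.4370) → (104.0208,21.4370) → (123.3321,35.4675) → (130.7084,58.1693) (closed)

; Generated by LaserGRBL
G21
G90
G0 X131.5160 Y18.0745
M3 S437
G01 X52.2618 Y61.2523 F1501
M5
G0 X94.4035 Y14.8646
M3 S437
G01 X107.4066 Y7.5795 F1501
G01 X119.2082 Y9.4258
G01 X129.3492 Y16.6407
G01 X137.3708 Y25.4613
G01 X142.8140 Y32.1249
M5
G0 X76.9613 Y76.6732
M3 S437
G01 X145.8949 Y76.6732 F1501
G01 X145.8949 Y49.7646
G01 X76.9613 Y49.7646
G01 X76.9613 Y76.6732
M5
G0 X130.7084 Y58.1693
M3 S437
G01 X123.3321 Y80.8711 F1501
G01 X104.0208 Y94.9016
G01 X80.1508 Y94.9016
G01 X60.8395 Y80.8711
G01 X53.4632 Y58.1693
G01 X60.8395 Y35.4675
G01 X80.1508 Y21.4370
G01 X104.0208 Y21.4370
G01 X123.3321 Y35.4675
G01 X130.7084 Y58.1693
M5
G0 X0.0000 Y0.0000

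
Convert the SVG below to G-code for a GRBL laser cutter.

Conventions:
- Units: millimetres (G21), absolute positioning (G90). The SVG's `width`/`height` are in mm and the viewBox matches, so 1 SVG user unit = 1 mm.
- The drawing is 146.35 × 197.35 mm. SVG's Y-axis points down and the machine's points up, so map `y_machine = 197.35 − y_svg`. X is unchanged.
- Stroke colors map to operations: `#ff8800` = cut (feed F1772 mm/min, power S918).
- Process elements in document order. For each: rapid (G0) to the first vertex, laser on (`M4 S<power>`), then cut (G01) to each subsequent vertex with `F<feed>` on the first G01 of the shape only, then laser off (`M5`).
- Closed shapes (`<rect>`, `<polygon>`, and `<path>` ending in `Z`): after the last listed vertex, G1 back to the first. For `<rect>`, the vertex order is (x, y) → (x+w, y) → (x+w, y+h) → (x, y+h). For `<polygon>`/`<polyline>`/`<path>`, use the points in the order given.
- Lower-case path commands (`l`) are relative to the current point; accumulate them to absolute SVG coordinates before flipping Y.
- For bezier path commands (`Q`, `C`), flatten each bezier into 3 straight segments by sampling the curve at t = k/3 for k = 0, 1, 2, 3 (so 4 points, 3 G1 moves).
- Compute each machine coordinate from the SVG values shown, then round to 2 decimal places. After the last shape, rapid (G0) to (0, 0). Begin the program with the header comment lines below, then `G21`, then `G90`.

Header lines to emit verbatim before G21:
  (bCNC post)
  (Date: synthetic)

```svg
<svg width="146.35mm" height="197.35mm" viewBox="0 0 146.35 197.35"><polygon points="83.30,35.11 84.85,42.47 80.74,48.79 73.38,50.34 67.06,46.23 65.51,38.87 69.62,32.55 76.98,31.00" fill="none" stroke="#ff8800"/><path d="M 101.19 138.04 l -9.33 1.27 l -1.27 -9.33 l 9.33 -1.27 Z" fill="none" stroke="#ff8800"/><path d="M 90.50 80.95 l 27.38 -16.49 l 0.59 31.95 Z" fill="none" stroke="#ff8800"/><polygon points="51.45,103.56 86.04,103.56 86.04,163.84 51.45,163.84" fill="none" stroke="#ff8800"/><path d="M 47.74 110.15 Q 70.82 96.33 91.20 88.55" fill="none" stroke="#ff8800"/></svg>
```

(bCNC post)
(Date: synthetic)
G21
G90
G0 X83.30 Y162.24
M4 S918
G01 X84.85 Y154.88 F1772
G01 X80.74 Y148.56
G01 X73.38 Y147.01
G01 X67.06 Y151.12
G01 X65.51 Y158.48
G01 X69.62 Y164.80
G01 X76.98 Y166.35
G01 X83.30 Y162.24
M5
G0 X101.19 Y59.31
M4 S918
G01 X91.86 Y58.04 F1772
G01 X90.59 Y67.37
G01 X99.92 Y68.64
G01 X101.19 Y59.31
M5
G0 X90.50 Y116.40
M4 S918
G01 X117.88 Y132.89 F1772
G01 X118.47 Y100.94
G01 X90.50 Y116.40
M5
G0 X51.45 Y93.79
M4 S918
G01 X86.04 Y93.79 F1772
G01 X86.04 Y33.51
G01 X51.45 Y33.51
G01 X51.45 Y93.79
M5
G0 X47.74 Y87.20
M4 S918
G01 X62.83 Y95.74 F1772
G01 X77.31 Y102.94
G01 X91.20 Y108.80
M5
G0 X0.00 Y0.00

1 u = 1 mm; y_m = 197.35 − y.

[1] `<polygon>` regular polygon, #ff8800→cut S918 F1772: (83.30,162.24) → (84.85,154.88) → (80.74,148.56) → (73.38,147.01) → (67.06,151.12) → (65.51,158.48) → (69.62,164.80) → (76.98,166.35) → (83.30,162.24) (closed)

[2] `<path>` regular polygon, #ff8800→cut S918 F1772: (101.19,59.31) → (91.86,58.04) → (90.59,67.37) → (99.92,68.64) → (101.19,59.31) (closed)

[3] `<path>` regular polygon, #ff8800→cut S918 F1772: (90.50,116.40) → (117.88,132.89) → (118.47,100.94) → (90.50,116.40) (closed)

[4] `<polygon>` rectangle, #ff8800→cut S918 F1772: (51.45,93.79) → (86.04,93.79) → (86.04,33.51) → (51.45,33.51) → (51.45,93.79) (closed)

[5] `<path>` quadratic bezier, #ff8800→cut S918 F1772: (47.74,87.20) → (62.83,95.74) → (77.31,102.94) → (91.20,108.80)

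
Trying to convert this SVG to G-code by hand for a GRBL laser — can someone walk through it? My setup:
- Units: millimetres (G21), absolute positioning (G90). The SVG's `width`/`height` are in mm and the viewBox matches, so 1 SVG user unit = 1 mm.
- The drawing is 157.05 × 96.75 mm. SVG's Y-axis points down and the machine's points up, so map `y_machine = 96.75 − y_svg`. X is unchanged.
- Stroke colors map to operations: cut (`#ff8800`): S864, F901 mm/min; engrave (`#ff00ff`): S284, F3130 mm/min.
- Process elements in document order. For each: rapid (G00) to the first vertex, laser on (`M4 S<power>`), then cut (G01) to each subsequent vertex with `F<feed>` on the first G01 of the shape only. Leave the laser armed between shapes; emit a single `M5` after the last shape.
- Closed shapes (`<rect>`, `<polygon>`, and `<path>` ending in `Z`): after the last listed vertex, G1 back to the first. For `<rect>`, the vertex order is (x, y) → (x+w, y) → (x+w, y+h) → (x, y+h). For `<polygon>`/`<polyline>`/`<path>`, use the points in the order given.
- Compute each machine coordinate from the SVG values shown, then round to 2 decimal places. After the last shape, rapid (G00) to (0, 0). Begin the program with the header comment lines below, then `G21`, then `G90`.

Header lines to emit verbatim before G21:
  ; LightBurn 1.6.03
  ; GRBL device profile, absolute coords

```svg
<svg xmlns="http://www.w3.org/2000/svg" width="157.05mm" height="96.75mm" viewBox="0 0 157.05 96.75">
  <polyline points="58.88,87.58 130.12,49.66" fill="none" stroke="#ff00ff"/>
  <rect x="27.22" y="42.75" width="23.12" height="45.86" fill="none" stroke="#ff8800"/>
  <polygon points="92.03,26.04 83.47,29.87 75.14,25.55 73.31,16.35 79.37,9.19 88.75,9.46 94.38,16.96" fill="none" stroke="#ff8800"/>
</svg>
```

1 u = 1 mm; y_m = 96.75 − y.

[1] `<polyline>` line segment, #ff00ff→engrave S284 F3130: (58.88,9.17) → (130.12,47.09)

[2] `<rect>` rectangle, #ff8800→cut S864 F901: (27.22,54.00) → (50.34,54.00) → (50.34,8.14) → (27.22,8.14) → (27.22,54.00) (closed)

[3] `<polygon>` regular polygon, #ff8800→cut S864 F901: (92.03,70.71) → (83.47,66.88) → (75.14,71.20) → (73.31,80.40) → (79.37,87.56) → (88.75,87.29) → (94.38,79.79) → (92.03,70.71) (closed)

; LightBurn 1.6.03
; GRBL device profile, absolute coords
G21
G90
G00 X58.88 Y9.17
M4 S284
G01 X130.12 Y47.09 F3130
G00 X27.22 Y54.00
M4 S864
G01 X50.34 Y54.00 F901
G01 X50.34 Y8.14
G01 X27.22 Y8.14
G01 X27.22 Y54.00
G00 X92.03 Y70.71
M4 S864
G01 X83.47 Y66.88 F901
G01 X75.14 Y71.20
G01 X73.31 Y80.40
G01 X79.37 Y87.56
G01 X88.75 Y87.29
G01 X94.38 Y79.79
G01 X92.03 Y70.71
M5
G00 X0.00 Y0.00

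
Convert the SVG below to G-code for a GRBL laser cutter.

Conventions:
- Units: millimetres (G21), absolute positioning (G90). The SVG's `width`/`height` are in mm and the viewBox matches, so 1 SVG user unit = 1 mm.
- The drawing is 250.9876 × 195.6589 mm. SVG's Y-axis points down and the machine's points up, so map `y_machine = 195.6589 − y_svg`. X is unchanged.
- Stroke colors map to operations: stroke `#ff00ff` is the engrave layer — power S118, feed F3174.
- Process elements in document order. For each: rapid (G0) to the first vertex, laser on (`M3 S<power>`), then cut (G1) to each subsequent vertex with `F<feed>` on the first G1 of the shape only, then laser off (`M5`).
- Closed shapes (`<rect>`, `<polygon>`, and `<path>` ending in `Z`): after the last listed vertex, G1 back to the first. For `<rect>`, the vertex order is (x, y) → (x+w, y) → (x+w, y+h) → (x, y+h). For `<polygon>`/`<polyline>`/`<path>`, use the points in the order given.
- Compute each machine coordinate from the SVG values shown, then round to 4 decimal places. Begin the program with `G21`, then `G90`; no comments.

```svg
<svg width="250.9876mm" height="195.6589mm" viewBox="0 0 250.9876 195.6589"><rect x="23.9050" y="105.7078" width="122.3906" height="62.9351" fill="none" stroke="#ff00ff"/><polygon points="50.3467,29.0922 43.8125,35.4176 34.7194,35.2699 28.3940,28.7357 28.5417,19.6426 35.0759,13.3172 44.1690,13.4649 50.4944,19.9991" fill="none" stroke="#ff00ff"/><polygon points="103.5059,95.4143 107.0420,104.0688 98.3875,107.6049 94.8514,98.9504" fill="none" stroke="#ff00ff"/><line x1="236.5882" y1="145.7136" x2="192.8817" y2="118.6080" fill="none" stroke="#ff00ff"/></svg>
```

viewBox `0 0 250.9876 195.6589` with mm width/height → 1 unit = 1 mm. Flip: y_m = 195.6589 − y_svg.

**Shape 1** — `<rect>` rectangle, stroke `#ff00ff` → engrave (S118, F3174). Machine vertices: (23.9050,89.9511) → (146.2956,89.9511) → (146.2956,27.0160) → (23.9050,27.0160) → (23.9050,89.9511). Closed: final G1 returns to the first vertex.

**Shape 2** — `<polygon>` regular polygon, stroke `#ff00ff` → engrave (S118, F3174). Machine vertices: (50.3467,166.5667) → (43.8125,160.2413) → (34.7194,160.3890) → (28.3940,166.9232) → (28.5417,176.0163) → (35.0759,182.3417) → (44.1690,182.1940) → (50.4944,175.6598) → (50.3467,166.5667). Closed: final G1 returns to the first vertex.

**Shape 3** — `<polygon>` regular polygon, stroke `#ff00ff` → engrave (S118, F3174). Machine vertices: (103.5059,100.2446) → (107.0420,91.5901) → (98.3875,88.0540) → (94.8514,96.7085) → (103.5059,100.2446). Closed: final G1 returns to the first vertex.

**Shape 4** — `<line>` line segment, stroke `#ff00ff` → engrave (S118, F3174). Machine vertices: (236.5882,49.9453) → (192.8817,77.0509). Open path.

G21
G90
G0 X23.9050 Y89.9511
M3 S118
G1 X146.2956 Y89.9511 F3174
G1 X146.2956 Y27.0160
G1 X23.9050 Y27.0160
G1 X23.9050 Y89.9511
M5
G0 X50.3467 Y166.5667
M3 S118
G1 X43.8125 Y160.2413 F3174
G1 X34.7194 Y160.3890
G1 X28.3940 Y166.9232
G1 X28.5417 Y176.0163
G1 X35.0759 Y182.3417
G1 X44.1690 Y182.1940
G1 X50.4944 Y175.6598
G1 X50.3467 Y166.5667
M5
G0 X103.5059 Y100.2446
M3 S118
G1 X107.0420 Y91.5901 F3174
G1 X98.3875 Y88.0540
G1 X94.8514 Y96.7085
G1 X103.5059 Y100.2446
M5
G0 X236.5882 Y49.9453
M3 S118
G1 X192.8817 Y77.0509 F3174
M5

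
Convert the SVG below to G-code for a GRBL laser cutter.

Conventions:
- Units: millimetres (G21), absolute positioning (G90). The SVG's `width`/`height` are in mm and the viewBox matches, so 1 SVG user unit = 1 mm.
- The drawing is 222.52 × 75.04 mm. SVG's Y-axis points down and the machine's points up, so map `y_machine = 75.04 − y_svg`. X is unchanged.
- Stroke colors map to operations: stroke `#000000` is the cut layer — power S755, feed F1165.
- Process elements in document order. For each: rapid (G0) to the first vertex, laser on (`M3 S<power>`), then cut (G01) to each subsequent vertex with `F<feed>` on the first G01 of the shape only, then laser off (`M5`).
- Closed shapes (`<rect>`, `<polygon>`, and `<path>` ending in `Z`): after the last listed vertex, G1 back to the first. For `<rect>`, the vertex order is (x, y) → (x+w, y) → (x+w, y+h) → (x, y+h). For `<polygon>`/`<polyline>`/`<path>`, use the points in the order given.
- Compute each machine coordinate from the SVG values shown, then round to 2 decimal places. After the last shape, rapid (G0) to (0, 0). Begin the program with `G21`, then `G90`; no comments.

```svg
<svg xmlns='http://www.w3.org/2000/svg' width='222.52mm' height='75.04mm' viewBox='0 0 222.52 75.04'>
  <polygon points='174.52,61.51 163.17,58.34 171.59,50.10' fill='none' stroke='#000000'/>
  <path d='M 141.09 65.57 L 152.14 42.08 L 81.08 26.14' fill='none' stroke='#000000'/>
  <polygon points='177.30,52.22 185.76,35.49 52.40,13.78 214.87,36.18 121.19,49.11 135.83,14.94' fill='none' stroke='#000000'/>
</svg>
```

viewBox `0 0 222.52 75.04` with mm width/height → 1 unit = 1 mm. Flip: y_m = 75.04 − y_svg.

**Shape 1** — `<polygon>` regular polygon, stroke `#000000` → cut (S755, F1165). Machine vertices: (174.52,13.53) → (163.17,16.70) → (171.59,24.94) → (174.52,13.53). Closed: final G1 returns to the first vertex.

**Shape 2** — `<path>` open polyline, stroke `#000000` → cut (S755, F1165). Machine vertices: (141.09,9.47) → (152.14,32.96) → (81.08,48.90). Open path.

**Shape 3** — `<polygon>` closed polygon, stroke `#000000` → cut (S755, F1165). Machine vertices: (177.30,22.82) → (185.76,39.55) → (52.40,61.26) → (214.87,38.86) → (121.19,25.93) → (135.83,60.10) → (177.30,22.82). Closed: final G1 returns to the first vertex.

G21
G90
G0 X174.52 Y13.53
M3 S755
G01 X163.17 Y16.70 F1165
G01 X171.59 Y24.94
G01 X174.52 Y13.53
M5
G0 X141.09 Y9.47
M3 S755
G01 X152.14 Y32.96 F1165
G01 X81.08 Y48.90
M5
G0 X177.30 Y22.82
M3 S755
G01 X185.76 Y39.55 F1165
G01 X52.40 Y61.26
G01 X214.87 Y38.86
G01 X121.19 Y25.93
G01 X135.83 Y60.10
G01 X177.30 Y22.82
M5
G0 X0.00 Y0.00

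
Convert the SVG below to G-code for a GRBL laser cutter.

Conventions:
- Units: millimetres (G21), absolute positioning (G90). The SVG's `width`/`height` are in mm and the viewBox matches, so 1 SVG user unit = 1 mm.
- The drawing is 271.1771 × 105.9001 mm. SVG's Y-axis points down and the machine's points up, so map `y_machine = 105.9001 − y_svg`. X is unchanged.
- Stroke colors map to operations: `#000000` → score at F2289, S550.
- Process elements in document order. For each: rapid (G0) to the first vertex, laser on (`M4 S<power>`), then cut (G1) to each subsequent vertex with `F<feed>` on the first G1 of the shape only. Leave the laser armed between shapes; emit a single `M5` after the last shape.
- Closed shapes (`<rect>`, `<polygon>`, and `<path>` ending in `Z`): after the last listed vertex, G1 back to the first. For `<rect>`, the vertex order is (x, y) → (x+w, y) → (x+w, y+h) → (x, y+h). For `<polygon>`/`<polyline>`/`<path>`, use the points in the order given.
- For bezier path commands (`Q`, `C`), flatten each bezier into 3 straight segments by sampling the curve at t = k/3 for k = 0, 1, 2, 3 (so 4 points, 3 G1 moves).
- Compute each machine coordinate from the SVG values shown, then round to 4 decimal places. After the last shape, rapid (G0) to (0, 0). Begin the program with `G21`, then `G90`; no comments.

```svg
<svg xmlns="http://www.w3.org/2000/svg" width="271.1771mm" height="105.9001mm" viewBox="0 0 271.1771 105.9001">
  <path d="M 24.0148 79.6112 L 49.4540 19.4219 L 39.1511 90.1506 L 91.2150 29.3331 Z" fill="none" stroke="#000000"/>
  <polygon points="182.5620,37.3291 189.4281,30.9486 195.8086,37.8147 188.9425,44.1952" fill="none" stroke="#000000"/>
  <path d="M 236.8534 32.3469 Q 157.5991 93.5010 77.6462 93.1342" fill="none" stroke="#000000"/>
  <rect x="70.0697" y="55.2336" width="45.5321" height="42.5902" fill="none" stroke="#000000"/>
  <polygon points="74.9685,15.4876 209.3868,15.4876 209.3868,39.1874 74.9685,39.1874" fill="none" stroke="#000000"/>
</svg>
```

G21
G90
G0 X24.0148 Y26.2889
M4 S550
G1 X49.4540 Y86.4782 F2289
G1 X39.1511 Y15.7495
G1 X91.2150 Y76.5670
G1 X24.0148 Y26.2889
G0 X182.5620 Y68.5710
M4 S550
G1 X189.4281 Y74.9515 F2289
G1 X195.8086 Y68.0854
G1 X188.9425 Y61.7049
G1 X182.5620 Y68.5710
G0 X236.8534 Y73.5532
M4 S550
G1 X183.9396 Y39.6195 F2289
G1 X130.8705 Y19.3570
G1 X77.6462 Y12.7659
G0 X70.0697 Y50.6665
M4 S550
G1 X115.6018 Y50.6665 F2289
G1 X115.6018 Y8.0763
G1 X70.0697 Y8.0763
G1 X70.0697 Y50.6665
G0 X74.9685 Y90.4125
M4 S550
G1 X209.3868 Y90.4125 F2289
G1 X209.3868 Y66.7127
G1 X74.9685 Y66.7127
G1 X74.9685 Y90.4125
M5
G0 X0.0000 Y0.0000

Since the viewBox matches the mm dimensions, user units are millimetres directly. The only transform is the Y-flip y_m = 105.9001 − y_svg.

Shape 1 is a closed polygon drawn with `<path>`. Its stroke #000000 means score at S550, F2289. After flipping Y the toolpath is (24.0148,26.2889) → (49.4540,86.4782) → (39.1511,15.7495) → (91.2150,76.5670) → (24.0148,26.2889), returning to the start.

Shape 2 is a regular polygon drawn with `<polygon>`. Its stroke #000000 means score at S550, F2289. After flipping Y the toolpath is (182.5620,68.5710) → (189.4281,74.9515) → (195.8086,68.0854) → (188.9425,61.7049) → (182.5620,68.5710), returning to the start.

Shape 3 is a quadratic bezier drawn with `<path>`. Its stroke #000000 means score at S550, F2289. After flipping Y the toolpath is (236.8534,73.5532) → (183.9396,39.6195) → (130.8705,19.3570) → (77.6462,12.7659).

Shape 4 is a rectangle drawn with `<rect>`. Its stroke #000000 means score at S550, F2289. After flipping Y the toolpath is (70.0697,50.6665) → (115.6018,50.6665) → (115.6018,8.0763) → (70.0697,8.0763) → (70.0697,50.6665), returning to the start.

Shape 5 is a rectangle drawn with `<polygon>`. Its stroke #000000 means score at S550, F2289. After flipping Y the toolpath is (74.9685,90.4125) → (209.3868,90.4125) → (209.3868,66.7127) → (74.9685,66.7127) → (74.9685,90.4125), returning to the start.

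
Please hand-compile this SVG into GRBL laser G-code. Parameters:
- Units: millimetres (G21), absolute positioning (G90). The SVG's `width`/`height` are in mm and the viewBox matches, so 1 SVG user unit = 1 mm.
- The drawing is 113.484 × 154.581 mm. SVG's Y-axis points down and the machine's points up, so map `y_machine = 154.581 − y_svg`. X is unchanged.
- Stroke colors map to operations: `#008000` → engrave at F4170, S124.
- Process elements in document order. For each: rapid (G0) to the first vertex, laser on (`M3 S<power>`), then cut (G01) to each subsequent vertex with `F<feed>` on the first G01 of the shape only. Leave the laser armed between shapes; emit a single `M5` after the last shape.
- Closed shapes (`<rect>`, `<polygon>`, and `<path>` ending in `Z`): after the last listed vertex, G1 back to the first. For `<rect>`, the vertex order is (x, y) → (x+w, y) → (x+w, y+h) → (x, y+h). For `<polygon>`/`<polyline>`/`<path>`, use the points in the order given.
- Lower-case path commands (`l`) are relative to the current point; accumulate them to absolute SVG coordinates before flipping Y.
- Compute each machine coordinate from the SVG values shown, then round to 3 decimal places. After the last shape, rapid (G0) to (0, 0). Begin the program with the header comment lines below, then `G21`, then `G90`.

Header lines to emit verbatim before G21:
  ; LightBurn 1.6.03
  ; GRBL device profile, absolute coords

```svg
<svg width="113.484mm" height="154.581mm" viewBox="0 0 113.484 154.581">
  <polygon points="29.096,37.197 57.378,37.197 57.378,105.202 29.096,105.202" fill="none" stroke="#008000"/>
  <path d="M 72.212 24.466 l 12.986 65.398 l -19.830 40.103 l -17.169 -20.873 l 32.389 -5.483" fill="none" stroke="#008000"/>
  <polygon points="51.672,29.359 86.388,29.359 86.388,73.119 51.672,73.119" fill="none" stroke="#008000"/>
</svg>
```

viewBox `0 0 113.484 154.581` with mm width/height → 1 unit = 1 mm. Flip: y_m = 154.581 − y_svg.

**Shape 1** — `<polygon>` rectangle, stroke `#008000` → engrave (S124, F4170). Machine vertices: (29.096,117.384) → (57.378,117.384) → (57.378,49.379) → (29.096,49.379) → (29.096,117.384). Closed: final G1 returns to the first vertex.

**Shape 2** — `<path>` open polyline, stroke `#008000` → engrave (S124, F4170). Machine vertices: (72.212,130.115) → (85.198,64.717) → (65.368,24.614) → (48.199,45.487) → (80.588,50.970). Open path.

**Shape 3** — `<polygon>` rectangle, stroke `#008000` → engrave (S124, F4170). Machine vertices: (51.672,125.222) → (86.388,125.222) → (86.388,81.462) → (51.672,81.462) → (51.672,125.222). Closed: final G1 returns to the first vertex.

; LightBurn 1.6.03
; GRBL device profile, absolute coords
G21
G90
G0 X29.096 Y117.384
M3 S124
G01 X57.378 Y117.384 F4170
G01 X57.378 Y49.379
G01 X29.096 Y49.379
G01 X29.096 Y117.384
G0 X72.212 Y130.115
M3 S124
G01 X85.198 Y64.717 F4170
G01 X65.368 Y24.614
G01 X48.199 Y45.487
G01 X80.588 Y50.970
G0 X51.672 Y125.222
M3 S124
G01 X86.388 Y125.222 F4170
G01 X86.388 Y81.462
G01 X51.672 Y81.462
G01 X51.672 Y125.222
M5
G0 X0.000 Y0.000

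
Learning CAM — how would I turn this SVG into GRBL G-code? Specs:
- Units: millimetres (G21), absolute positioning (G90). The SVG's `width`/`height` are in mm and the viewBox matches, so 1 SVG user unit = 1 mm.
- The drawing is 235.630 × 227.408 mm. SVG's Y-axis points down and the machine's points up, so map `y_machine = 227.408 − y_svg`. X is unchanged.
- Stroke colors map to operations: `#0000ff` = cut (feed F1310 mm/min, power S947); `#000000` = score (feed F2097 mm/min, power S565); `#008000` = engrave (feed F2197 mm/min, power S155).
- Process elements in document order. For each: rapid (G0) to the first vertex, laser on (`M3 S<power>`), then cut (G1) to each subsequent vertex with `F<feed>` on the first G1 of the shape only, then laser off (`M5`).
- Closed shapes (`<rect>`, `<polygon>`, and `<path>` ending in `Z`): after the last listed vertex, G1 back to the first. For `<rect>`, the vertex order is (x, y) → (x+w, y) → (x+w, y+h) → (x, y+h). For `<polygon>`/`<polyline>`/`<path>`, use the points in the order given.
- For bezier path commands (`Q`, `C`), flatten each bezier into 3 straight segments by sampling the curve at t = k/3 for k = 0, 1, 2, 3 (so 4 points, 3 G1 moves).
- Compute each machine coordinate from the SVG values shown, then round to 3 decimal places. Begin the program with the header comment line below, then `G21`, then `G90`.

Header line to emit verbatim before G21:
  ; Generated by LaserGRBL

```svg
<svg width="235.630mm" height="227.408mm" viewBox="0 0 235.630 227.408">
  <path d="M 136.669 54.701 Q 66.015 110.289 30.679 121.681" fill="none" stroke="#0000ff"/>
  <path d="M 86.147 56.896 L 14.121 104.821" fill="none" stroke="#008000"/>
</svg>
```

Since the viewBox matches the mm dimensions, user units are millimetres directly. The only transform is the Y-flip y_m = 227.408 − y_svg.

Shape 1 is a quadratic bezier drawn with `<path>`. Its stroke #0000ff means cut at S947, F1310. After flipping Y the toolpath is (136.669,172.707) → (93.491,140.559) → (58.161,118.232) → (30.679,105.727).

Shape 2 is a line segment drawn with `<path>`. Its stroke #008000 means engrave at S155, F2197. After flipping Y the toolpath is (86.147,170.512) → (14.121,122.587).

; Generated by LaserGRBL
G21
G90
G0 X136.669 Y172.707
M3 S947
G1 X93.491 Y140.559 F1310
G1 X58.161 Y118.232
G1 X30.679 Y105.727
M5
G0 X86.147 Y170.512
M3 S155
G1 X14.121 Y122.587 F2197
M5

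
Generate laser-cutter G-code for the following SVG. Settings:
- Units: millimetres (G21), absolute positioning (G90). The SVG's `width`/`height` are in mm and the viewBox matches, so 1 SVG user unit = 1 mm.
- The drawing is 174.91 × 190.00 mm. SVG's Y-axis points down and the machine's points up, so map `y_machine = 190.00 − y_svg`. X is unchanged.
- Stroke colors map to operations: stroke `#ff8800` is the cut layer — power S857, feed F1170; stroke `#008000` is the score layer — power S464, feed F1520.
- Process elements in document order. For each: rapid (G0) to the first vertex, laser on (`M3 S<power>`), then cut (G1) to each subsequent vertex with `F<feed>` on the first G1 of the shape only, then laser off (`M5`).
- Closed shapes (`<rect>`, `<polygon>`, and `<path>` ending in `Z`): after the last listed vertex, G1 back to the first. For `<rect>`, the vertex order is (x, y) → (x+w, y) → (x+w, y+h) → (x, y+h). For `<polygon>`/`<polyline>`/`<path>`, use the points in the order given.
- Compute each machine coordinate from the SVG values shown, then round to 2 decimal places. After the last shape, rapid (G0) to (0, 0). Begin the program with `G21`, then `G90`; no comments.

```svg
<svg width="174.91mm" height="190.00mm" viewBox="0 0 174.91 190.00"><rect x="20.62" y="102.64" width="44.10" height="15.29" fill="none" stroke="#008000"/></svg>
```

G21
G90
G0 X20.62 Y87.36
M3 S464
G1 X64.72 Y87.36 F1520
G1 X64.72 Y72.07
G1 X20.62 Y72.07
G1 X20.62 Y87.36
M5
G0 X0.00 Y0.00

viewBox `0 0 174.91 190.00` with mm width/height → 1 unit = 1 mm. Flip: y_m = 190.00 − y_svg.

**Shape 1** — `<rect>` rectangle, stroke `#008000` → score (S464, F1520). Machine vertices: (20.62,87.36) → (64.72,87.36) → (64.72,72.07) → (20.62,72.07) → (20.62,87.36). Closed: final G1 returns to the first vertex.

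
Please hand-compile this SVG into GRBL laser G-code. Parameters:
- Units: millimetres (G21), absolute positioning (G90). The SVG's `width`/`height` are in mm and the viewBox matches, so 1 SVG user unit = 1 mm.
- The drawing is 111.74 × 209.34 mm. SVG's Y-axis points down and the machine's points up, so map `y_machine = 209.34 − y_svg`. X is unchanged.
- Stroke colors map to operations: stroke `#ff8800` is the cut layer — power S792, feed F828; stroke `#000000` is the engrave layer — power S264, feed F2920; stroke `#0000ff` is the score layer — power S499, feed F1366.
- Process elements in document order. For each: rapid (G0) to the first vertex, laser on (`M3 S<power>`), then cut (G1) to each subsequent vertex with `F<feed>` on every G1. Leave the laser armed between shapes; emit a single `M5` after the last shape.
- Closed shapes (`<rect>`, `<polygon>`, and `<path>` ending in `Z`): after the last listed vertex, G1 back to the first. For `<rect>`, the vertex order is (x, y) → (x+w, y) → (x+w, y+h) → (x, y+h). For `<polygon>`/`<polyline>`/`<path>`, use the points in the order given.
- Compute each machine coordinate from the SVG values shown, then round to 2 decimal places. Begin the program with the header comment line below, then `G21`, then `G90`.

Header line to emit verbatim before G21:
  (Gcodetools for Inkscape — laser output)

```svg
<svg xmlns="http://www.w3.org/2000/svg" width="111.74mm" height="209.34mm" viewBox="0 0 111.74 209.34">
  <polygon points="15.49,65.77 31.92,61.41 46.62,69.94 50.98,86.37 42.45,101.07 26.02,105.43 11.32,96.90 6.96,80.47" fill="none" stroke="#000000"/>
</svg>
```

(Gcodetools for Inkscape — laser output)
G21
G90
G0 X15.49 Y143.57
M3 S264
G1 X31.92 Y147.93 F2920
G1 X46.62 Y139.40 F2920
G1 X50.98 Y122.97 F2920
G1 X42.45 Y108.27 F2920
G1 X26.02 Y103.91 F2920
G1 X11.32 Y112.44 F2920
G1 X6.96 Y128.87 F2920
G1 X15.49 Y143.57 F2920
M5

Since the viewBox matches the mm dimensions, user units are millimetres directly. The only transform is the Y-flip y_m = 209.34 − y_svg.

Shape 1 is a regular polygon drawn with `<polygon>`. Its stroke #000000 means engrave at S264, F2920. After flipping Y the toolpath is (15.49,143.57) → (31.92,147.93) → (46.62,139.40) → (50.98,122.97) → (42.45,108.27) → (26.02,103.91) → (11.32,112.44) → (6.96,128.87) → (15.49,143.57), returning to the start.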